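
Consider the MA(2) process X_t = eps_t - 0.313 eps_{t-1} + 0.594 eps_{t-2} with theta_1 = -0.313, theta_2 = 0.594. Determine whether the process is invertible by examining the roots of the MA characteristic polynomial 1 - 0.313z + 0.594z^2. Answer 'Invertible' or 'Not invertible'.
\text{Invertible}

The MA(q) characteristic polynomial is P(z) = 1 - 0.313z + 0.594z^2.
Invertibility requires all roots to lie outside the unit circle, i.e. |z| > 1 for every root.
Set 1 + (-0.313) z + (0.594) z^2 = 0, i.e. a z^2 + b z + c = 0 with a = 0.594, b = -0.313, c = 1.
Discriminant D = b^2 - 4ac = (-0.313)^2 - 4*(0.594)*1 = 0.097969 - (2.376) = -2.278031.
D < 0, so the roots are the complex-conjugate pair z = (-b +/- i sqrt(-D)) / (2a) = 0.2635 +/- 1.2705i.
For a conjugate pair |z|^2 = z * conj(z) = (product of roots) = c/a = 1/(0.594) = 1.683502, so |z| = sqrt(1.683502) = 1.2975 for both roots.
Moduli of all roots: 1.2975, 1.2975.
All moduli strictly greater than 1? Yes.
Verdict: Invertible.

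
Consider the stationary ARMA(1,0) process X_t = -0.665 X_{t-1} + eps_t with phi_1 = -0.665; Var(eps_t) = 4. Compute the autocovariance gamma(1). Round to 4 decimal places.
\gamma(1) = -4.7689

Multiply the model equation by X_{t-k} and take expectations. With theta_0 = psi_0 = 1 and psi_j the MA(infinity) weights, this gives
  gamma(k) - sum_i phi_i gamma(k-i) = c_k,
  c_k = sigma^2 * sum_{j=k..q} theta_j psi_{j-k}   (c_k = 0 for k > q),
using gamma(-m) = gamma(m).
Pure AR (q = 0): c_0 = sigma^2 = 4, c_k = 0 for k >= 1.
Equations for k = 0 and k = 1 (AR order 1):
  gamma(0) = phi_1 gamma(1) + c_0
  gamma(1) = phi_1 gamma(0) + c_1
Substituting the second into the first: gamma(0) (1 - phi_1^2) = c_0 + phi_1 c_1, so
  gamma(0) = c_0 / (1 - phi_1^2) = 4 / (1 - (-0.665)^2) = 4 / 0.557775 = 7.17135.
  gamma(1) = phi_1 gamma(0) = (-0.665)(7.17135) = -4.768948.
Therefore gamma(1) = -4.7689 (to 4 decimal places).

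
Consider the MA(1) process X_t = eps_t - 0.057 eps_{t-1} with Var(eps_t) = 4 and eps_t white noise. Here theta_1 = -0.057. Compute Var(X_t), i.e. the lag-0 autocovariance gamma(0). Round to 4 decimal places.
\gamma(0) = 4.0130

For an MA(q) process X_t = eps_t + sum_i theta_i eps_{t-i} with
Var(eps_t) = sigma^2, the variance is
  gamma(0) = sigma^2 * (1 + sum_i theta_i^2).
  sum_i theta_i^2 = (-0.057)^2 = 0.003249.
  gamma(0) = 4 * (1 + 0.003249) = 4 * 1.003249 = 4.012996, which rounds to 4.0130.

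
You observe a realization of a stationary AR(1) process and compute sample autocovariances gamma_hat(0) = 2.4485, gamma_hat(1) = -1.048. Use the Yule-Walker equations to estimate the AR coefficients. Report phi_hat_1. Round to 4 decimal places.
\hat\phi_{1} = -0.4280

The Yule-Walker equations for an AR(p) process read, in matrix form,
  Gamma_p phi = r_p,   with   (Gamma_p)_{ij} = gamma(|i - j|),
                       (r_p)_i = gamma(i),   i,j = 1..p.
Substitute the sample gammas (Toeplitz matrix and right-hand side of size 1):
  Gamma_p = [[2.4485]]
  r_p     = [-1.048]
With p = 1 this is the single equation gamma(0) phi_1 = gamma(1):
  phi_hat_1 = gamma(1) / gamma(0) = -1.048 / 2.4485 = -0.4280.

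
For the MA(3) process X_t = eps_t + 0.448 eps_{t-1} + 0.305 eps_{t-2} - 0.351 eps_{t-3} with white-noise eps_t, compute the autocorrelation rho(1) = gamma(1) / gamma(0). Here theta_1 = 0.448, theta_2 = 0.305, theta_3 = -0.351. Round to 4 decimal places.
\rho(1) = 0.3371

For an MA(q) process with theta_0 = 1, the autocovariance is
  gamma(k) = sigma^2 * sum_{i=0..q-k} theta_i * theta_{i+k},
and rho(k) = gamma(k) / gamma(0). Sigma^2 cancels.
  numerator   = (1)*(0.448) + (0.448)*(0.305) + (0.305)*(-0.351) = 0.477585.
  denominator = (1)^2 + (0.448)^2 + (0.305)^2 + (-0.351)^2 = 1.41693.
  rho(1) = 0.477585 / 1.41693 = 0.3371.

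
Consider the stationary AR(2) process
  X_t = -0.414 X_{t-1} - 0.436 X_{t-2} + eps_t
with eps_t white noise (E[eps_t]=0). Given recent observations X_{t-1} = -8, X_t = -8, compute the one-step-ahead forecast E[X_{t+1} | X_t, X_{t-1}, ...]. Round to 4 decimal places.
E[X_{t+1} \mid \mathcal F_t] = 6.8000

For an AR(p) model X_t = c + sum_i phi_i X_{t-i} + eps_t, the
one-step-ahead conditional mean is
  E[X_{t+1} | X_t, ...] = c + sum_i phi_i X_{t+1-i}.
Substitute known values:
  E[X_{t+1} | ...] = (-0.414) * (-8) + (-0.436) * (-8)
                   = 6.8000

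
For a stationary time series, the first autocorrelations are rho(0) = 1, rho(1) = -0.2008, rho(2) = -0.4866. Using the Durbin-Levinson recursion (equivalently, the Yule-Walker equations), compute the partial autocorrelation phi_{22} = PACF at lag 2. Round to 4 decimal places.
\phi_{22} = -0.5491

The PACF at lag k is phi_{kk}, the last component of the solution
to the Yule-Walker system G_k phi = r_k where
  (G_k)_{ij} = rho(|i - j|), (r_k)_i = rho(i), i,j = 1..k.
Equivalently, Durbin-Levinson gives phi_{kk} iteratively:
  phi_{11} = rho(1)
  phi_{kk} = [rho(k) - sum_{j=1..k-1} phi_{k-1,j} rho(k-j)]
            / [1 - sum_{j=1..k-1} phi_{k-1,j} rho(j)],
  phi_{k,j} = phi_{k-1,j} - phi_{kk} phi_{k-1,k-j},  j = 1..k-1.
Step k = 1:
  phi_11 = rho(1) = -0.2008.
Step k = 2:
  phi_22 = [rho(2) - phi_11 rho(1)] / [1 - phi_11 rho(1)] = [-0.4866 - (-0.2008)(-0.2008)] / [1 - (-0.2008)(-0.2008)]
         = -0.52692064 / 0.95967936 = -0.5491.
Therefore phi_{22} = -0.5491.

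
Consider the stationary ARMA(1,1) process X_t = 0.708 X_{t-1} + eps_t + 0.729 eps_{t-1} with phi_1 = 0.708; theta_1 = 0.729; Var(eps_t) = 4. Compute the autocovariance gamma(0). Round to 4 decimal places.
\gamma(0) = 20.5616

Multiply the model equation by X_{t-k} and take expectations. With theta_0 = psi_0 = 1 and psi_j the MA(infinity) weights, this gives
  gamma(k) - sum_i phi_i gamma(k-i) = c_k,
  c_k = sigma^2 * sum_{j=k..q} theta_j psi_{j-k}   (c_k = 0 for k > q),
using gamma(-m) = gamma(m).
psi-weights needed (psi_j = theta_j + sum_i phi_i psi_{j-i}):
  psi_1 = theta_1 + phi_1 = 0.729 + (0.708) = 1.437
Right-hand sides:
  c_0 = sigma^2 (1 + theta_1 psi_1) = 4 * (1 + (0.729)(1.437)) = 4 * 2.047573 = 8.190292
  c_1 = sigma^2 theta_1 = 4 * (0.729) = 2.916
  c_2 = 0
Equations for k = 0 and k = 1 (AR order 1):
  gamma(0) = phi_1 gamma(1) + c_0
  gamma(1) = phi_1 gamma(0) + c_1
Substituting the second into the first: gamma(0) (1 - phi_1^2) = c_0 + phi_1 c_1, so
  gamma(0) = (c_0 + phi_1 c_1) / (1 - phi_1^2) = (8.190292 + (0.708)(2.916)) / (1 - (0.708)^2) = 10.25482 / 0.498736 = 20.56162.
Therefore gamma(0) = 20.5616 (to 4 decimal places).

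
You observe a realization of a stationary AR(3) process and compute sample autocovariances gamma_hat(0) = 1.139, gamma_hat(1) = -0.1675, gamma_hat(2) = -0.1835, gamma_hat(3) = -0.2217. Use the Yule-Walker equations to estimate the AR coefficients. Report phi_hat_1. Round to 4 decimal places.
\hat\phi_{1} = -0.2240

The Yule-Walker equations for an AR(p) process read, in matrix form,
  Gamma_p phi = r_p,   with   (Gamma_p)_{ij} = gamma(|i - j|),
                       (r_p)_i = gamma(i),   i,j = 1..p.
Substitute the sample gammas (Toeplitz matrix and right-hand side of size 3):
  Gamma_p = [[1.139, -0.1675, -0.1835], [-0.1675, 1.139, -0.1675], [-0.1835, -0.1675, 1.139]]
  r_p     = [-0.1675, -0.1835, -0.2217]
Written out (R1..R3):
  (R1) 1.139 phi_1 - 0.1675 phi_2 - 0.1835 phi_3 = -0.1675
  (R2) -0.1675 phi_1 + 1.139 phi_2 - 0.1675 phi_3 = -0.1835
  (R3) -0.1835 phi_1 - 0.1675 phi_2 + 1.139 phi_3 = -0.2217
Gaussian elimination:
  R2 <- R2 - (-0.1675/1.139) R1 = R2 - (-0.147059) R1:  1.114368 phi_2 - 0.194485 phi_3 = -0.208132
  R3 <- R3 - (-0.1835/1.139) R1 = R3 - (-0.161106) R1:  -0.194485 phi_2 + 1.109437 phi_3 = -0.248685
  R3 <- R3 - (-0.194485/1.114368) R2 = R3 - (-0.174525) R2:  1.075494 phi_3 = -0.28501
Back-substitution:
  phi_hat_3 = -0.28501 / 1.075494 = -0.265003
  phi_hat_2 = (-0.208132 - (-0.194485)(-0.265003)) / 1.114368 = -0.233021
  phi_hat_1 = (-0.1675 - (-0.1675)(-0.233021) - (-0.1835)(-0.265003)) / 1.139 = -0.22402
So phi_hat = [-0.2240, -0.2330, -0.2650].
Therefore phi_hat_1 = -0.2240.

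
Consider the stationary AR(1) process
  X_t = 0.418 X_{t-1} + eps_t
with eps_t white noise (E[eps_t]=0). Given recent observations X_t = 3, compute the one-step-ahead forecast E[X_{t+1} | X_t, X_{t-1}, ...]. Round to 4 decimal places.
E[X_{t+1} \mid \mathcal F_t] = 1.2540

For an AR(p) model X_t = c + sum_i phi_i X_{t-i} + eps_t, the
one-step-ahead conditional mean is
  E[X_{t+1} | X_t, ...] = c + sum_i phi_i X_{t+1-i}.
Substitute known values:
  E[X_{t+1} | ...] = (0.418) * (3)
                   = 1.2540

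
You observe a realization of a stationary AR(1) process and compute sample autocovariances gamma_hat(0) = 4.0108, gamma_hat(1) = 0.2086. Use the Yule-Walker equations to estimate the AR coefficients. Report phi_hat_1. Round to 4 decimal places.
\hat\phi_{1} = 0.0520

The Yule-Walker equations for an AR(p) process read, in matrix form,
  Gamma_p phi = r_p,   with   (Gamma_p)_{ij} = gamma(|i - j|),
                       (r_p)_i = gamma(i),   i,j = 1..p.
Substitute the sample gammas (Toeplitz matrix and right-hand side of size 1):
  Gamma_p = [[4.0108]]
  r_p     = [0.2086]
With p = 1 this is the single equation gamma(0) phi_1 = gamma(1):
  phi_hat_1 = gamma(1) / gamma(0) = 0.2086 / 4.0108 = 0.0520.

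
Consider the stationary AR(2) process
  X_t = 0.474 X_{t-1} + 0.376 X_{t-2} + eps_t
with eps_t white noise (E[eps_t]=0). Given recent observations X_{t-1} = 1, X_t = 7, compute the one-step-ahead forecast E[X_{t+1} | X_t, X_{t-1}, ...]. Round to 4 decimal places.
E[X_{t+1} \mid \mathcal F_t] = 3.6940

For an AR(p) model X_t = c + sum_i phi_i X_{t-i} + eps_t, the
one-step-ahead conditional mean is
  E[X_{t+1} | X_t, ...] = c + sum_i phi_i X_{t+1-i}.
Substitute known values:
  E[X_{t+1} | ...] = (0.474) * (7) + (0.376) * (1)
                   = 3.6940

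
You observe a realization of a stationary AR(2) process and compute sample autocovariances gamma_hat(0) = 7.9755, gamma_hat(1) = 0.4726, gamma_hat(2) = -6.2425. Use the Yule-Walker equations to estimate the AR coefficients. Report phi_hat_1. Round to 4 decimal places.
\hat\phi_{1} = 0.1060

The Yule-Walker equations for an AR(p) process read, in matrix form,
  Gamma_p phi = r_p,   with   (Gamma_p)_{ij} = gamma(|i - j|),
                       (r_p)_i = gamma(i),   i,j = 1..p.
Substitute the sample gammas (Toeplitz matrix and right-hand side of size 2):
  Gamma_p = [[7.9755, 0.4726], [0.4726, 7.9755]]
  r_p     = [0.4726, -6.2425]
Written out:
  7.9755 phi_1 + 0.4726 phi_2 = 0.4726
  0.4726 phi_1 + 7.9755 phi_2 = -6.2425
Solve by Cramer's rule:
  det = gamma(0)^2 - gamma(1)^2 = (7.9755)^2 - (0.4726)^2 = 63.60860025 - 0.22335076 = 63.38524949
  phi_hat_1 = [gamma(1) gamma(0) - gamma(1) gamma(2)] / det = [(0.4726)(7.9755) - (0.4726)(-6.2425)] / 63.38524949 = 6.7194268 / 63.38524949 = 0.106
  phi_hat_2 = [gamma(0) gamma(2) - gamma(1)^2] / det = [(7.9755)(-6.2425) - (0.4726)^2] / 63.38524949 = -50.01040951 / 63.38524949 = -0.789
So phi_hat = [0.1060, -0.7890].
Therefore phi_hat_1 = 0.1060.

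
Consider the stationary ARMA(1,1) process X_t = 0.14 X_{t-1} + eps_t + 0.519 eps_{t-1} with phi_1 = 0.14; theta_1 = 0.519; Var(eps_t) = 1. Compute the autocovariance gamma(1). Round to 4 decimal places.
\gamma(1) = 0.7210

Multiply the model equation by X_{t-k} and take expectations. With theta_0 = psi_0 = 1 and psi_j the MA(infinity) weights, this gives
  gamma(k) - sum_i phi_i gamma(k-i) = c_k,
  c_k = sigma^2 * sum_{j=k..q} theta_j psi_{j-k}   (c_k = 0 for k > q),
using gamma(-m) = gamma(m).
psi-weights needed (psi_j = theta_j + sum_i phi_i psi_{j-i}):
  psi_1 = theta_1 + phi_1 = 0.519 + (0.14) = 0.659
Right-hand sides:
  c_0 = sigma^2 (1 + theta_1 psi_1) = 1 * (1 + (0.519)(0.659)) = 1 * 1.342021 = 1.342021
  c_1 = sigma^2 theta_1 = 1 * (0.519) = 0.519
  c_2 = 0
Equations for k = 0 and k = 1 (AR order 1):
  gamma(0) = phi_1 gamma(1) + c_0
  gamma(1) = phi_1 gamma(0) + c_1
Substituting the second into the first: gamma(0) (1 - phi_1^2) = c_0 + phi_1 c_1, so
  gamma(0) = (c_0 + phi_1 c_1) / (1 - phi_1^2) = (1.342021 + (0.14)(0.519)) / (1 - (0.14)^2) = 1.414681 / 0.9804 = 1.442963.
  gamma(1) = phi_1 gamma(0) + c_1 = (0.14)(1.442963) + (0.519) = 0.721015.
Therefore gamma(1) = 0.7210 (to 4 decimal places).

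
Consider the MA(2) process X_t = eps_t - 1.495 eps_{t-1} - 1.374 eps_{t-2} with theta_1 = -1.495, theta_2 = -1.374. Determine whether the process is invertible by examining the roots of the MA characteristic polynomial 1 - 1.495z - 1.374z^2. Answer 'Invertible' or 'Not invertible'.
\text{Not invertible}

The MA(q) characteristic polynomial is P(z) = 1 - 1.495z - 1.374z^2.
Invertibility requires all roots to lie outside the unit circle, i.e. |z| > 1 for every root.
Set 1 + (-1.495) z + (-1.374) z^2 = 0, i.e. a z^2 + b z + c = 0 with a = -1.374, b = -1.495, c = 1.
Discriminant D = b^2 - 4ac = (-1.495)^2 - 4*(-1.374)*1 = 2.235025 - (-5.496) = 7.731025.
D >= 0, so the roots are real: z = (-b +/- sqrt(D)) / (2a) = (1.495 +/- 2.780472) / (-2.748).
  z_1 = (1.495 + 2.780472) / (-2.748) = -1.5558,   |z_1| = 1.5558.
  z_2 = (1.495 - 2.780472) / (-2.748) = 0.4678,   |z_2| = 0.4678.
Moduli of all roots: 1.5558, 0.4678.
All moduli strictly greater than 1? No.
Verdict: Not invertible.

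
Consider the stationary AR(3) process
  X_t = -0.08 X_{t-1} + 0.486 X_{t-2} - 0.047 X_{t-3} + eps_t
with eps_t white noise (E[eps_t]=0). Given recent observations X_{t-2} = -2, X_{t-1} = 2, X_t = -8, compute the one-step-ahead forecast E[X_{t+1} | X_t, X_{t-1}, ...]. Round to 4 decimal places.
E[X_{t+1} \mid \mathcal F_t] = 1.7060

For an AR(p) model X_t = c + sum_i phi_i X_{t-i} + eps_t, the
one-step-ahead conditional mean is
  E[X_{t+1} | X_t, ...] = c + sum_i phi_i X_{t+1-i}.
Substitute known values:
  E[X_{t+1} | ...] = (-0.08) * (-8) + (0.486) * (2) + (-0.047) * (-2)
                   = 1.7060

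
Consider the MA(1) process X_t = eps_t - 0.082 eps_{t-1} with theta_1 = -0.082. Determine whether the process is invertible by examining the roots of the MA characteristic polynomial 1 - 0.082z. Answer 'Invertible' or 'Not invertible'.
\text{Invertible}

The MA(q) characteristic polynomial is P(z) = 1 - 0.082z.
Invertibility requires all roots to lie outside the unit circle, i.e. |z| > 1 for every root.
This is linear in z: 1 + (-0.082) z = 0  =>  z = -1/(-0.082) = 12.195122,  |z| = 12.195122.
Moduli of all roots: 12.1951.
All moduli strictly greater than 1? Yes.
Verdict: Invertible.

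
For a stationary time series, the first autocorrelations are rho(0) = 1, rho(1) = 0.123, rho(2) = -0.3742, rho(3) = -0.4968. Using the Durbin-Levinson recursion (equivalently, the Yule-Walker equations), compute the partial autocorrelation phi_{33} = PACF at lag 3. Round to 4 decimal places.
\phi_{33} = -0.4621

The PACF at lag k is phi_{kk}, the last component of the solution
to the Yule-Walker system G_k phi = r_k where
  (G_k)_{ij} = rho(|i - j|), (r_k)_i = rho(i), i,j = 1..k.
Equivalently, Durbin-Levinson gives phi_{kk} iteratively:
  phi_{11} = rho(1)
  phi_{kk} = [rho(k) - sum_{j=1..k-1} phi_{k-1,j} rho(k-j)]
            / [1 - sum_{j=1..k-1} phi_{k-1,j} rho(j)],
  phi_{k,j} = phi_{k-1,j} - phi_{kk} phi_{k-1,k-j},  j = 1..k-1.
Step k = 1:
  phi_11 = rho(1) = 0.123.
Step k = 2:
  phi_22 = [rho(2) - phi_11 rho(1)] / [1 - phi_11 rho(1)] = [-0.3742 - (0.123)(0.123)] / [1 - (0.123)(0.123)]
         = -0.389329 / 0.984871 = -0.39531.
  Update: phi_21 = phi_11 - phi_22 phi_11 = 0.123 - (-0.39531)(0.123) = 0.171623.
Step k = 3:
  phi_33 = [rho(3) - phi_21 rho(2) - phi_22 rho(1)] / [1 - phi_21 rho(1) - phi_22 rho(2)]
    numerator   = -0.4968 - (0.171623)(-0.3742) - (-0.39531)(0.123) = -0.38395556
    denominator = 1 - (0.171623)(0.123) - (-0.39531)(-0.3742) = 0.83096549
  phi_33 = -0.38395556 / 0.83096549 = -0.4621.
Therefore phi_{33} = -0.4621.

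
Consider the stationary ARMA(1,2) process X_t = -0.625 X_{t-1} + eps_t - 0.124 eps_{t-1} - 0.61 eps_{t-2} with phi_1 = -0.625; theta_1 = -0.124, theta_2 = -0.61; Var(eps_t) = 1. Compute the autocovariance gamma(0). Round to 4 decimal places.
\gamma(0) = 1.5940

Multiply the model equation by X_{t-k} and take expectations. With theta_0 = psi_0 = 1 and psi_j the MA(infinity) weights, this gives
  gamma(k) - sum_i phi_i gamma(k-i) = c_k,
  c_k = sigma^2 * sum_{j=k..q} theta_j psi_{j-k}   (c_k = 0 for k > q),
using gamma(-m) = gamma(m).
psi-weights needed (psi_j = theta_j + sum_i phi_i psi_{j-i}):
  psi_1 = theta_1 + phi_1 = -0.124 + (-0.625) = -0.749
  psi_2 = theta_2 + phi_1 psi_1 = -0.61 + (-0.625)(-0.749) = -0.141875
Right-hand sides:
  c_0 = sigma^2 (1 + theta_1 psi_1 + theta_2 psi_2) = 1 * (1 + (-0.124)(-0.749) + (-0.61)(-0.141875)) = 1 * 1.17942 = 1.17942
  c_1 = sigma^2 (theta_1 + theta_2 psi_1) = 1 * (-0.124 + (-0.61)(-0.749)) = 0.33289
  c_2 = sigma^2 theta_2 = 1 * (-0.61) = -0.61
Equations for k = 0 and k = 1 (AR order 1):
  gamma(0) = phi_1 gamma(1) + c_0
  gamma(1) = phi_1 gamma(0) + c_1
Substituting the second into the first: gamma(0) (1 - phi_1^2) = c_0 + phi_1 c_1, so
  gamma(0) = (c_0 + phi_1 c_1) / (1 - phi_1^2) = (1.17942 + (-0.625)(0.33289)) / (1 - (-0.625)^2) = 0.971364 / 0.609375 = 1.594032.
Therefore gamma(0) = 1.5940 (to 4 decimal places).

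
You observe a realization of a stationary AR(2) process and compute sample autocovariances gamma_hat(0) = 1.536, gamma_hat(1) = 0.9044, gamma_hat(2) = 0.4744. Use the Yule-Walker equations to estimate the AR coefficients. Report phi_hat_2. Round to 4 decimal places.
\hat\phi_{2} = -0.0579

The Yule-Walker equations for an AR(p) process read, in matrix form,
  Gamma_p phi = r_p,   with   (Gamma_p)_{ij} = gamma(|i - j|),
                       (r_p)_i = gamma(i),   i,j = 1..p.
Substitute the sample gammas (Toeplitz matrix and right-hand side of size 2):
  Gamma_p = [[1.536, 0.9044], [0.9044, 1.536]]
  r_p     = [0.9044, 0.4744]
Written out:
  1.536 phi_1 + 0.9044 phi_2 = 0.9044
  0.9044 phi_1 + 1.536 phi_2 = 0.4744
Solve by Cramer's rule:
  det = gamma(0)^2 - gamma(1)^2 = (1.536)^2 - (0.9044)^2 = 2.359296 - 0.81793936 = 1.54135664
  phi_hat_1 = [gamma(1) gamma(0) - gamma(1) gamma(2)] / det = [(0.9044)(1.536) - (0.9044)(0.4744)] / 1.54135664 = 0.96011104 / 1.54135664 = 0.6229
  phi_hat_2 = [gamma(0) gamma(2) - gamma(1)^2] / det = [(1.536)(0.4744) - (0.9044)^2] / 1.54135664 = -0.08926096 / 1.54135664 = -0.0579
So phi_hat = [0.6229, -0.0579].
Therefore phi_hat_2 = -0.0579.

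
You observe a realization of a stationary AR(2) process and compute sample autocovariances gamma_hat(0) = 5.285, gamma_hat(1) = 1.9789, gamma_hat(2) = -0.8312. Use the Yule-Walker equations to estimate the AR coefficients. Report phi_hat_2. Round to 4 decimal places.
\hat\phi_{2} = -0.3460

The Yule-Walker equations for an AR(p) process read, in matrix form,
  Gamma_p phi = r_p,   with   (Gamma_p)_{ij} = gamma(|i - j|),
                       (r_p)_i = gamma(i),   i,j = 1..p.
Substitute the sample gammas (Toeplitz matrix and right-hand side of size 2):
  Gamma_p = [[5.285, 1.9789], [1.9789, 5.285]]
  r_p     = [1.9789, -0.8312]
Written out:
  5.285 phi_1 + 1.9789 phi_2 = 1.9789
  1.9789 phi_1 + 5.285 phi_2 = -0.8312
Solve by Cramer's rule:
  det = gamma(0)^2 - gamma(1)^2 = (5.285)^2 - (1.9789)^2 = 27.931225 - 3.91604521 = 24.01517979
  phi_hat_1 = [gamma(1) gamma(0) - gamma(1) gamma(2)] / det = [(1.9789)(5.285) - (1.9789)(-0.8312)] / 24.01517979 = 12.10334818 / 24.01517979 = 0.504
  phi_hat_2 = [gamma(0) gamma(2) - gamma(1)^2] / det = [(5.285)(-0.8312) - (1.9789)^2] / 24.01517979 = -8.30893721 / 24.01517979 = -0.346
So phi_hat = [0.5040, -0.3460].
Therefore phi_hat_2 = -0.3460.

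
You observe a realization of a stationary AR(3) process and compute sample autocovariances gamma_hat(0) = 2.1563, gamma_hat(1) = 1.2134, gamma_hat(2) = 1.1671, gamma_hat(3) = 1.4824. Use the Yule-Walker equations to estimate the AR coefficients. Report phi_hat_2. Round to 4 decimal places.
\hat\phi_{2} = 0.1439

The Yule-Walker equations for an AR(p) process read, in matrix form,
  Gamma_p phi = r_p,   with   (Gamma_p)_{ij} = gamma(|i - j|),
                       (r_p)_i = gamma(i),   i,j = 1..p.
Substitute the sample gammas (Toeplitz matrix and right-hand side of size 3):
  Gamma_p = [[2.1563, 1.2134, 1.1671], [1.2134, 2.1563, 1.2134], [1.1671, 1.2134, 2.1563]]
  r_p     = [1.2134, 1.1671, 1.4824]
Written out (R1..R3):
  (R1) 2.1563 phi_1 + 1.2134 phi_2 + 1.1671 phi_3 = 1.2134
  (R2) 1.2134 phi_1 + 2.1563 phi_2 + 1.2134 phi_3 = 1.1671
  (R3) 1.1671 phi_1 + 1.2134 phi_2 + 2.1563 phi_3 = 1.4824
Gaussian elimination:
  R2 <- R2 - (1.2134/2.1563) R1 = R2 - (0.562723) R1:  1.473492 phi_2 + 0.556646 phi_3 = 0.484292
  R3 <- R3 - (1.1671/2.1563) R1 = R3 - (0.541251) R1:  0.556646 phi_2 + 1.524606 phi_3 = 0.825646
  R3 <- R3 - (0.556646/1.473492) R2 = R3 - (0.377773) R2:  1.31432 phi_3 = 0.642693
Back-substitution:
  phi_hat_3 = 0.642693 / 1.31432 = 0.488993
  phi_hat_2 = (0.484292 - (0.556646)(0.488993)) / 1.473492 = 0.143941
  phi_hat_1 = (1.2134 - (1.2134)(0.143941) - (1.1671)(0.488993)) / 2.1563 = 0.217056
So phi_hat = [0.2171, 0.1439, 0.4890].
Therefore phi_hat_2 = 0.1439.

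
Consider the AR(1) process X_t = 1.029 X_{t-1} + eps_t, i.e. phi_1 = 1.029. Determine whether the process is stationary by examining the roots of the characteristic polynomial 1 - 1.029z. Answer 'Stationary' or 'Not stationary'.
\text{Not stationary}

The AR(p) characteristic polynomial is P(z) = 1 - 1.029z.
Stationarity requires all roots to lie outside the unit circle, i.e. |z| > 1 for every root.
This is linear in z: 1 + (-1.029) z = 0  =>  z = -1/(-1.029) = 0.971817,  |z| = 0.971817.
Moduli of all roots: 0.9718.
All moduli strictly greater than 1? No.
Verdict: Not stationary.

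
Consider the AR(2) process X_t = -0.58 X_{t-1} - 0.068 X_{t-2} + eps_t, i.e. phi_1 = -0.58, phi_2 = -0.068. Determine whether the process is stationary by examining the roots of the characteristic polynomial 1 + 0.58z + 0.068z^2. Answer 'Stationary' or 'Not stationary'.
\text{Stationary}

The AR(p) characteristic polynomial is P(z) = 1 + 0.58z + 0.068z^2.
Stationarity requires all roots to lie outside the unit circle, i.e. |z| > 1 for every root.
Set 1 + (0.58) z + (0.068) z^2 = 0, i.e. a z^2 + b z + c = 0 with a = 0.068, b = 0.58, c = 1.
Discriminant D = b^2 - 4ac = (0.58)^2 - 4*(0.068)*1 = 0.3364 - (0.272) = 0.0644.
D >= 0, so the roots are real: z = (-b +/- sqrt(D)) / (2a) = (-0.58 +/- 0.253772) / (0.136).
  z_1 = (-0.58 + 0.253772) / (0.136) = -2.3987,   |z_1| = 2.3987.
  z_2 = (-0.58 - 0.253772) / (0.136) = -6.1307,   |z_2| = 6.1307.
Moduli of all roots: 2.3987, 6.1307.
All moduli strictly greater than 1? Yes.
Verdict: Stationary.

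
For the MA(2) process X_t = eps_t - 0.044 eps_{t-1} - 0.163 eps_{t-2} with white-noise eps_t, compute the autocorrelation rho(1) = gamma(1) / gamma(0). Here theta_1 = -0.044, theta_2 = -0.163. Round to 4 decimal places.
\rho(1) = -0.0358

For an MA(q) process with theta_0 = 1, the autocovariance is
  gamma(k) = sigma^2 * sum_{i=0..q-k} theta_i * theta_{i+k},
and rho(k) = gamma(k) / gamma(0). Sigma^2 cancels.
  numerator   = (1)*(-0.044) + (-0.044)*(-0.163) = -0.036828.
  denominator = (1)^2 + (-0.044)^2 + (-0.163)^2 = 1.028505.
  rho(1) = -0.036828 / 1.028505 = -0.0358.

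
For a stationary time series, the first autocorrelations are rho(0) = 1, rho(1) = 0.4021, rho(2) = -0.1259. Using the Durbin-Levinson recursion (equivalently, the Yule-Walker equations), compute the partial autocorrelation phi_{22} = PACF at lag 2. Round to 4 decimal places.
\phi_{22} = -0.3431

The PACF at lag k is phi_{kk}, the last component of the solution
to the Yule-Walker system G_k phi = r_k where
  (G_k)_{ij} = rho(|i - j|), (r_k)_i = rho(i), i,j = 1..k.
Equivalently, Durbin-Levinson gives phi_{kk} iteratively:
  phi_{11} = rho(1)
  phi_{kk} = [rho(k) - sum_{j=1..k-1} phi_{k-1,j} rho(k-j)]
            / [1 - sum_{j=1..k-1} phi_{k-1,j} rho(j)],
  phi_{k,j} = phi_{k-1,j} - phi_{kk} phi_{k-1,k-j},  j = 1..k-1.
Step k = 1:
  phi_11 = rho(1) = 0.4021.
Step k = 2:
  phi_22 = [rho(2) - phi_11 rho(1)] / [1 - phi_11 rho(1)] = [-0.1259 - (0.4021)(0.4021)] / [1 - (0.4021)(0.4021)]
         = -0.28758441 / 0.83831559 = -0.3431.
Therefore phi_{22} = -0.3431.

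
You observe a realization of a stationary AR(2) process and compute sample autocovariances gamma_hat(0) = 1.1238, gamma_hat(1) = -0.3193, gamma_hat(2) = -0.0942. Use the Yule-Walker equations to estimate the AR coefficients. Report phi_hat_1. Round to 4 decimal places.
\hat\phi_{1} = -0.3350

The Yule-Walker equations for an AR(p) process read, in matrix form,
  Gamma_p phi = r_p,   with   (Gamma_p)_{ij} = gamma(|i - j|),
                       (r_p)_i = gamma(i),   i,j = 1..p.
Substitute the sample gammas (Toeplitz matrix and right-hand side of size 2):
  Gamma_p = [[1.1238, -0.3193], [-0.3193, 1.1238]]
  r_p     = [-0.3193, -0.0942]
Written out:
  1.1238 phi_1 - 0.3193 phi_2 = -0.3193
  -0.3193 phi_1 + 1.1238 phi_2 = -0.0942
Solve by Cramer's rule:
  det = gamma(0)^2 - gamma(1)^2 = (1.1238)^2 - (-0.3193)^2 = 1.26292644 - 0.10195249 = 1.16097395
  phi_hat_1 = [gamma(1) gamma(0) - gamma(1) gamma(2)] / det = [(-0.3193)(1.1238) - (-0.3193)(-0.0942)] / 1.16097395 = -0.3889074 / 1.16097395 = -0.335
  phi_hat_2 = [gamma(0) gamma(2) - gamma(1)^2] / det = [(1.1238)(-0.0942) - (-0.3193)^2] / 1.16097395 = -0.20781445 / 1.16097395 = -0.179
So phi_hat = [-0.3350, -0.1790].
Therefore phi_hat_1 = -0.3350.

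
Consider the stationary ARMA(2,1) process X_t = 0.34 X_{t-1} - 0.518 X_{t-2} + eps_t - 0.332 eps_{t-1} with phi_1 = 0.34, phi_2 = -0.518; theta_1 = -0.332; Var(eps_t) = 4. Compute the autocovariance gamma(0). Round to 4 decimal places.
\gamma(0) = 5.5341

Multiply the model equation by X_{t-k} and take expectations. With theta_0 = psi_0 = 1 and psi_j the MA(infinity) weights, this gives
  gamma(k) - sum_i phi_i gamma(k-i) = c_k,
  c_k = sigma^2 * sum_{j=k..q} theta_j psi_{j-k}   (c_k = 0 for k > q),
using gamma(-m) = gamma(m).
psi-weights needed (psi_j = theta_j + sum_i phi_i psi_{j-i}):
  psi_1 = theta_1 + phi_1 = -0.332 + (0.34) = 0.008
Right-hand sides:
  c_0 = sigma^2 (1 + theta_1 psi_1) = 4 * (1 + (-0.332)(0.008)) = 4 * 0.997344 = 3.989376
  c_1 = sigma^2 theta_1 = 4 * (-0.332) = -1.328
  c_2 = 0
Equations for k = 0, 1, 2 (AR order 2, c_2 = 0):
  (E0) gamma(0) = phi_1 gamma(1) + phi_2 gamma(2) + c_0
  (E1) gamma(1) = phi_1 gamma(0) + phi_2 gamma(1) + c_1
  (E2) gamma(2) = phi_1 gamma(1) + phi_2 gamma(0)
From (E1): gamma(1) = A gamma(0) + B with
  A = phi_1 / (1 - phi_2) = 0.34 / 1.518 = 0.223979,   B = c_1 / (1 - phi_2) = -1.328 / 1.518 = -0.874835.
Insert (E2) into (E0): gamma(0) (1 - phi_2^2) = phi_1 (1 + phi_2) gamma(1) + c_0.
  phi_1 (1 + phi_2) = (0.34)(0.482) = 0.16388,   1 - phi_2^2 = 0.731676.
Replace gamma(1) by A gamma(0) + B and collect gamma(0):
  gamma(0) [0.731676 - (0.16388)(0.223979)] = (0.16388)(-0.874835) + 3.989376
  gamma(0) * 0.69497 = 3.846008
  gamma(0) = 3.846008 / 0.69497 = 5.534061.
Therefore gamma(0) = 5.5341 (to 4 decimal places).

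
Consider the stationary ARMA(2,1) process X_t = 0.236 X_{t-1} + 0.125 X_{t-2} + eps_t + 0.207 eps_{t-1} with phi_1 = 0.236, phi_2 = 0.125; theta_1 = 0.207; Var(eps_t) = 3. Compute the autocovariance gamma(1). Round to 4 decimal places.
\gamma(1) = 1.7332

Multiply the model equation by X_{t-k} and take expectations. With theta_0 = psi_0 = 1 and psi_j the MA(infinity) weights, this gives
  gamma(k) - sum_i phi_i gamma(k-i) = c_k,
  c_k = sigma^2 * sum_{j=k..q} theta_j psi_{j-k}   (c_k = 0 for k > q),
using gamma(-m) = gamma(m).
psi-weights needed (psi_j = theta_j + sum_i phi_i psi_{j-i}):
  psi_1 = theta_1 + phi_1 = 0.207 + (0.236) = 0.443
Right-hand sides:
  c_0 = sigma^2 (1 + theta_1 psi_1) = 3 * (1 + (0.207)(0.443)) = 3 * 1.091701 = 3.275103
  c_1 = sigma^2 theta_1 = 3 * (0.207) = 0.621
  c_2 = 0
Equations for k = 0, 1, 2 (AR order 2, c_2 = 0):
  (E0) gamma(0) = phi_1 gamma(1) + phi_2 gamma(2) + c_0
  (E1) gamma(1) = phi_1 gamma(0) + phi_2 gamma(1) + c_1
  (E2) gamma(2) = phi_1 gamma(1) + phi_2 gamma(0)
From (E1): gamma(1) = A gamma(0) + B with
  A = phi_1 / (1 - phi_2) = 0.236 / 0.875 = 0.269714,   B = c_1 / (1 - phi_2) = 0.621 / 0.875 = 0.709714.
Insert (E2) into (E0): gamma(0) (1 - phi_2^2) = phi_1 (1 + phi_2) gamma(1) + c_0.
  phi_1 (1 + phi_2) = (0.236)(1.125) = 0.2655,   1 - phi_2^2 = 0.984375.
Replace gamma(1) by A gamma(0) + B and collect gamma(0):
  gamma(0) [0.984375 - (0.2655)(0.269714)] = (0.2655)(0.709714) + 3.275103
  gamma(0) * 0.912766 = 3.463532
  gamma(0) = 3.463532 / 0.912766 = 3.794546.
  gamma(1) = A gamma(0) + B = (0.269714)(3.794546) + (0.709714) = 1.733158.
Therefore gamma(1) = 1.7332 (to 4 decimal places).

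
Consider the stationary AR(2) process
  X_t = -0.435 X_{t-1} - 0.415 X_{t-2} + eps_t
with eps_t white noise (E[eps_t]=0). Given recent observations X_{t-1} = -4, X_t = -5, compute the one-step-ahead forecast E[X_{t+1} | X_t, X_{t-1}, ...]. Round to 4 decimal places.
E[X_{t+1} \mid \mathcal F_t] = 3.8350

For an AR(p) model X_t = c + sum_i phi_i X_{t-i} + eps_t, the
one-step-ahead conditional mean is
  E[X_{t+1} | X_t, ...] = c + sum_i phi_i X_{t+1-i}.
Substitute known values:
  E[X_{t+1} | ...] = (-0.435) * (-5) + (-0.415) * (-4)
                   = 3.8350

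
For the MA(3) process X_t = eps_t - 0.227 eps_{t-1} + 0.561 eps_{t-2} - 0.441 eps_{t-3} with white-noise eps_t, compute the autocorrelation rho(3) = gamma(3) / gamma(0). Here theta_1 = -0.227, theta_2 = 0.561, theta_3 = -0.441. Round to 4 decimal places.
\rho(3) = -0.2826

For an MA(q) process with theta_0 = 1, the autocovariance is
  gamma(k) = sigma^2 * sum_{i=0..q-k} theta_i * theta_{i+k},
and rho(k) = gamma(k) / gamma(0). Sigma^2 cancels.
  numerator   = (1)*(-0.441) = -0.441.
  denominator = (1)^2 + (-0.227)^2 + (0.561)^2 + (-0.441)^2 = 1.560731.
  rho(3) = -0.441 / 1.560731 = -0.2826.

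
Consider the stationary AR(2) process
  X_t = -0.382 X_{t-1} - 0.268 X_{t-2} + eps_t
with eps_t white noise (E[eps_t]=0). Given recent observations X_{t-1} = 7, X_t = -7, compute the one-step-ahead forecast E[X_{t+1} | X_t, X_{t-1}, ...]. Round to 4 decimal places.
E[X_{t+1} \mid \mathcal F_t] = 0.7980

For an AR(p) model X_t = c + sum_i phi_i X_{t-i} + eps_t, the
one-step-ahead conditional mean is
  E[X_{t+1} | X_t, ...] = c + sum_i phi_i X_{t+1-i}.
Substitute known values:
  E[X_{t+1} | ...] = (-0.382) * (-7) + (-0.268) * (7)
                   = 0.7980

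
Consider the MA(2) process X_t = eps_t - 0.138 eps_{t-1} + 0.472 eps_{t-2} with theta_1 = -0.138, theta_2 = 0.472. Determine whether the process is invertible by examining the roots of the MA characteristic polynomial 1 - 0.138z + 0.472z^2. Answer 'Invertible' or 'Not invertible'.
\text{Invertible}

The MA(q) characteristic polynomial is P(z) = 1 - 0.138z + 0.472z^2.
Invertibility requires all roots to lie outside the unit circle, i.e. |z| > 1 for every root.
Set 1 + (-0.138) z + (0.472) z^2 = 0, i.e. a z^2 + b z + c = 0 with a = 0.472, b = -0.138, c = 1.
Discriminant D = b^2 - 4ac = (-0.138)^2 - 4*(0.472)*1 = 0.019044 - (1.888) = -1.868956.
D < 0, so the roots are the complex-conjugate pair z = (-b +/- i sqrt(-D)) / (2a) = 0.1462 +/- 1.4482i.
For a conjugate pair |z|^2 = z * conj(z) = (product of roots) = c/a = 1/(0.472) = 2.118644, so |z| = sqrt(2.118644) = 1.4556 for both roots.
Moduli of all roots: 1.4556, 1.4556.
All moduli strictly greater than 1? Yes.
Verdict: Invertible.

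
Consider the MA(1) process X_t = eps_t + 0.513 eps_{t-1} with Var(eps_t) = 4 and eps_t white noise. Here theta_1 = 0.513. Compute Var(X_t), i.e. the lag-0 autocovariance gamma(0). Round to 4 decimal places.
\gamma(0) = 5.0527

For an MA(q) process X_t = eps_t + sum_i theta_i eps_{t-i} with
Var(eps_t) = sigma^2, the variance is
  gamma(0) = sigma^2 * (1 + sum_i theta_i^2).
  sum_i theta_i^2 = (0.513)^2 = 0.263169.
  gamma(0) = 4 * (1 + 0.263169) = 4 * 1.263169 = 5.052676, which rounds to 5.0527.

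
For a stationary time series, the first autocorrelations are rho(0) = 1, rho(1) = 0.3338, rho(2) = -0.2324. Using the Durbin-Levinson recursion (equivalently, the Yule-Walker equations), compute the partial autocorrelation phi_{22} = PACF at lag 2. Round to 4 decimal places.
\phi_{22} = -0.3869

The PACF at lag k is phi_{kk}, the last component of the solution
to the Yule-Walker system G_k phi = r_k where
  (G_k)_{ij} = rho(|i - j|), (r_k)_i = rho(i), i,j = 1..k.
Equivalently, Durbin-Levinson gives phi_{kk} iteratively:
  phi_{11} = rho(1)
  phi_{kk} = [rho(k) - sum_{j=1..k-1} phi_{k-1,j} rho(k-j)]
            / [1 - sum_{j=1..k-1} phi_{k-1,j} rho(j)],
  phi_{k,j} = phi_{k-1,j} - phi_{kk} phi_{k-1,k-j},  j = 1..k-1.
Step k = 1:
  phi_11 = rho(1) = 0.3338.
Step k = 2:
  phi_22 = [rho(2) - phi_11 rho(1)] / [1 - phi_11 rho(1)] = [-0.2324 - (0.3338)(0.3338)] / [1 - (0.3338)(0.3338)]
         = -0.34382244 / 0.88857756 = -0.3869.
Therefore phi_{22} = -0.3869.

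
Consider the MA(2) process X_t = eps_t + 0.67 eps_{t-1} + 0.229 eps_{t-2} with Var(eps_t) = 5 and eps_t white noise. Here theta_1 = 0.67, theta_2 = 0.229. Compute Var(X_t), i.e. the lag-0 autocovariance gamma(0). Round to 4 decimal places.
\gamma(0) = 7.5067

For an MA(q) process X_t = eps_t + sum_i theta_i eps_{t-i} with
Var(eps_t) = sigma^2, the variance is
  gamma(0) = sigma^2 * (1 + sum_i theta_i^2).
  sum_i theta_i^2 = (0.67)^2 + (0.229)^2 = 0.4489 + 0.052441 = 0.501341.
  gamma(0) = 5 * (1 + 0.501341) = 5 * 1.501341 = 7.506705, which rounds to 7.5067.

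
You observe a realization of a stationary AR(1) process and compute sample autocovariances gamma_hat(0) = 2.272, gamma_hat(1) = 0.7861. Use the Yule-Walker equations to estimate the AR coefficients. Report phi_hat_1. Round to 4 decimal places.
\hat\phi_{1} = 0.3460

The Yule-Walker equations for an AR(p) process read, in matrix form,
  Gamma_p phi = r_p,   with   (Gamma_p)_{ij} = gamma(|i - j|),
                       (r_p)_i = gamma(i),   i,j = 1..p.
Substitute the sample gammas (Toeplitz matrix and right-hand side of size 1):
  Gamma_p = [[2.272]]
  r_p     = [0.7861]
With p = 1 this is the single equation gamma(0) phi_1 = gamma(1):
  phi_hat_1 = gamma(1) / gamma(0) = 0.7861 / 2.272 = 0.3460.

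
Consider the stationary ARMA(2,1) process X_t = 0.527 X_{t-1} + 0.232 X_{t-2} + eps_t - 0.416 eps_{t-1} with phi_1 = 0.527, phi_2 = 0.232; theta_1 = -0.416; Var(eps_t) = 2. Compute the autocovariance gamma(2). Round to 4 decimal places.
\gamma(2) = 0.8570

Multiply the model equation by X_{t-k} and take expectations. With theta_0 = psi_0 = 1 and psi_j the MA(infinity) weights, this gives
  gamma(k) - sum_i phi_i gamma(k-i) = c_k,
  c_k = sigma^2 * sum_{j=k..q} theta_j psi_{j-k}   (c_k = 0 for k > q),
using gamma(-m) = gamma(m).
psi-weights needed (psi_j = theta_j + sum_i phi_i psi_{j-i}):
  psi_1 = theta_1 + phi_1 = -0.416 + (0.527) = 0.111
Right-hand sides:
  c_0 = sigma^2 (1 + theta_1 psi_1) = 2 * (1 + (-0.416)(0.111)) = 2 * 0.953824 = 1.907648
  c_1 = sigma^2 theta_1 = 2 * (-0.416) = -0.832
  c_2 = 0
Equations for k = 0, 1, 2 (AR order 2, c_2 = 0):
  (E0) gamma(0) = phi_1 gamma(1) + phi_2 gamma(2) + c_0
  (E1) gamma(1) = phi_1 gamma(0) + phi_2 gamma(1) + c_1
  (E2) gamma(2) = phi_1 gamma(1) + phi_2 gamma(0)
From (E1): gamma(1) = A gamma(0) + B with
  A = phi_1 / (1 - phi_2) = 0.527 / 0.768 = 0.686198,   B = c_1 / (1 - phi_2) = -0.832 / 0.768 = -1.083333.
Insert (E2) into (E0): gamma(0) (1 - phi_2^2) = phi_1 (1 + phi_2) gamma(1) + c_0.
  phi_1 (1 + phi_2) = (0.527)(1.232) = 0.649264,   1 - phi_2^2 = 0.946176.
Replace gamma(1) by A gamma(0) + B and collect gamma(0):
  gamma(0) [0.946176 - (0.649264)(0.686198)] = (0.649264)(-1.083333) + 1.907648
  gamma(0) * 0.500652 = 1.204279
  gamma(0) = 1.204279 / 0.500652 = 2.405419.
  gamma(1) = A gamma(0) + B = (0.686198)(2.405419) + (-1.083333) = 0.56726.
  gamma(2) = phi_1 gamma(1) + phi_2 gamma(0) = (0.527)(0.56726) + (0.232)(2.405419) = 0.857003.
Therefore gamma(2) = 0.8570 (to 4 decimal places).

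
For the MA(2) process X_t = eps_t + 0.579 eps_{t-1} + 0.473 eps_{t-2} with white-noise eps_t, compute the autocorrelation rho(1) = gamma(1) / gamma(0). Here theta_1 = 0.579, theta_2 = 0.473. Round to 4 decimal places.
\rho(1) = 0.5471

For an MA(q) process with theta_0 = 1, the autocovariance is
  gamma(k) = sigma^2 * sum_{i=0..q-k} theta_i * theta_{i+k},
and rho(k) = gamma(k) / gamma(0). Sigma^2 cancels.
  numerator   = (1)*(0.579) + (0.579)*(0.473) = 0.852867.
  denominator = (1)^2 + (0.579)^2 + (0.473)^2 = 1.55897.
  rho(1) = 0.852867 / 1.55897 = 0.5471.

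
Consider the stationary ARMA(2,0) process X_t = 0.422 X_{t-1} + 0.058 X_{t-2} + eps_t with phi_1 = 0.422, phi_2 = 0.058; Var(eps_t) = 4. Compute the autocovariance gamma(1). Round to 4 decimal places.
\gamma(1) = 2.2494

Multiply the model equation by X_{t-k} and take expectations. With theta_0 = psi_0 = 1 and psi_j the MA(infinity) weights, this gives
  gamma(k) - sum_i phi_i gamma(k-i) = c_k,
  c_k = sigma^2 * sum_{j=k..q} theta_j psi_{j-k}   (c_k = 0 for k > q),
using gamma(-m) = gamma(m).
Pure AR (q = 0): c_0 = sigma^2 = 4, c_k = 0 for k >= 1.
Equations for k = 0, 1, 2 (AR order 2, c_2 = 0):
  (E0) gamma(0) = phi_1 gamma(1) + phi_2 gamma(2) + c_0
  (E1) gamma(1) = phi_1 gamma(0) + phi_2 gamma(1) + c_1
  (E2) gamma(2) = phi_1 gamma(1) + phi_2 gamma(0)
From (E1): gamma(1) = A gamma(0) + B with
  A = phi_1 / (1 - phi_2) = 0.422 / 0.942 = 0.447983,   B = c_1 / (1 - phi_2) = 0 / 0.942 = 0.
Insert (E2) into (E0): gamma(0) (1 - phi_2^2) = phi_1 (1 + phi_2) gamma(1) + c_0.
  phi_1 (1 + phi_2) = (0.422)(1.058) = 0.446476,   1 - phi_2^2 = 0.996636.
Replace gamma(1) by A gamma(0) + B and collect gamma(0):
  gamma(0) [0.996636 - (0.446476)(0.447983)] = c_0 = 4
  gamma(0) * 0.796622 = 4
  gamma(0) = 4 / 0.796622 = 5.0212.
  gamma(1) = A gamma(0) = (0.447983)(5.0212) = 2.249412.
Therefore gamma(1) = 2.2494 (to 4 decimal places).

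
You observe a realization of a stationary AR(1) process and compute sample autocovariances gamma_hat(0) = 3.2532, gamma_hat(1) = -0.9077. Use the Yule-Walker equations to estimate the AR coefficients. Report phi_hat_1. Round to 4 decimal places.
\hat\phi_{1} = -0.2790

The Yule-Walker equations for an AR(p) process read, in matrix form,
  Gamma_p phi = r_p,   with   (Gamma_p)_{ij} = gamma(|i - j|),
                       (r_p)_i = gamma(i),   i,j = 1..p.
Substitute the sample gammas (Toeplitz matrix and right-hand side of size 1):
  Gamma_p = [[3.2532]]
  r_p     = [-0.9077]
With p = 1 this is the single equation gamma(0) phi_1 = gamma(1):
  phi_hat_1 = gamma(1) / gamma(0) = -0.9077 / 3.2532 = -0.2790.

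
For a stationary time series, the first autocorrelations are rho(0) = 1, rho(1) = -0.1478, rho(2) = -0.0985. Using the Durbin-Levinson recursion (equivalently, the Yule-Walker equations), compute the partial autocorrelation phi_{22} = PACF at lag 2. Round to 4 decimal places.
\phi_{22} = -0.1230

The PACF at lag k is phi_{kk}, the last component of the solution
to the Yule-Walker system G_k phi = r_k where
  (G_k)_{ij} = rho(|i - j|), (r_k)_i = rho(i), i,j = 1..k.
Equivalently, Durbin-Levinson gives phi_{kk} iteratively:
  phi_{11} = rho(1)
  phi_{kk} = [rho(k) - sum_{j=1..k-1} phi_{k-1,j} rho(k-j)]
            / [1 - sum_{j=1..k-1} phi_{k-1,j} rho(j)],
  phi_{k,j} = phi_{k-1,j} - phi_{kk} phi_{k-1,k-j},  j = 1..k-1.
Step k = 1:
  phi_11 = rho(1) = -0.1478.
Step k = 2:
  phi_22 = [rho(2) - phi_11 rho(1)] / [1 - phi_11 rho(1)] = [-0.0985 - (-0.1478)(-0.1478)] / [1 - (-0.1478)(-0.1478)]
         = -0.12034484 / 0.97815516 = -0.123.
Therefore phi_{22} = -0.1230.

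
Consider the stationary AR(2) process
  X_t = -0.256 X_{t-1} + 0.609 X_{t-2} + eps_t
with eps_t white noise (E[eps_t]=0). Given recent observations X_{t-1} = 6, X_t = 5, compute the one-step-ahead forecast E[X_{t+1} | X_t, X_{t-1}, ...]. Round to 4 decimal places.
E[X_{t+1} \mid \mathcal F_t] = 2.3740

For an AR(p) model X_t = c + sum_i phi_i X_{t-i} + eps_t, the
one-step-ahead conditional mean is
  E[X_{t+1} | X_t, ...] = c + sum_i phi_i X_{t+1-i}.
Substitute known values:
  E[X_{t+1} | ...] = (-0.256) * (5) + (0.609) * (6)
                   = 2.3740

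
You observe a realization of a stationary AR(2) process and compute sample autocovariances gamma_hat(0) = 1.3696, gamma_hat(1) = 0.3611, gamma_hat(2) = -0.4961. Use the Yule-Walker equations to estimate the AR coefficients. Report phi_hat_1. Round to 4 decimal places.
\hat\phi_{1} = 0.3860

The Yule-Walker equations for an AR(p) process read, in matrix form,
  Gamma_p phi = r_p,   with   (Gamma_p)_{ij} = gamma(|i - j|),
                       (r_p)_i = gamma(i),   i,j = 1..p.
Substitute the sample gammas (Toeplitz matrix and right-hand side of size 2):
  Gamma_p = [[1.3696, 0.3611], [0.3611, 1.3696]]
  r_p     = [0.3611, -0.4961]
Written out:
  1.3696 phi_1 + 0.3611 phi_2 = 0.3611
  0.3611 phi_1 + 1.3696 phi_2 = -0.4961
Solve by Cramer's rule:
  det = gamma(0)^2 - gamma(1)^2 = (1.3696)^2 - (0.3611)^2 = 1.87580416 - 0.13039321 = 1.74541095
  phi_hat_1 = [gamma(1) gamma(0) - gamma(1) gamma(2)] / det = [(0.3611)(1.3696) - (0.3611)(-0.4961)] / 1.74541095 = 0.67370427 / 1.74541095 = 0.386
  phi_hat_2 = [gamma(0) gamma(2) - gamma(1)^2] / det = [(1.3696)(-0.4961) - (0.3611)^2] / 1.74541095 = -0.80985177 / 1.74541095 = -0.464
So phi_hat = [0.3860, -0.4640].
Therefore phi_hat_1 = 0.3860.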